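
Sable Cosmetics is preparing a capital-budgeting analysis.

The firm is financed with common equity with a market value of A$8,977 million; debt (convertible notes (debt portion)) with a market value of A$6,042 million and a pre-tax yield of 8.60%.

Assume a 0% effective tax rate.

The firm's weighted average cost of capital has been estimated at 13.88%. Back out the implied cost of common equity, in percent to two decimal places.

Total capital V = 8977 + 6042 = 15019.
Equity weight = 8977/15019 = 0.5977.
Convertible notes (debt portion) weight = 6042/15019 = 0.4023.
Debt contribution = 0.4023 × 8.6% × (1 − 0%) = 3.4597%.
Required equity contribution = 13.88% − 3.4597% = 10.4203%.
Re = 10.4203% / 0.5977 = 17.4337%.

17.43%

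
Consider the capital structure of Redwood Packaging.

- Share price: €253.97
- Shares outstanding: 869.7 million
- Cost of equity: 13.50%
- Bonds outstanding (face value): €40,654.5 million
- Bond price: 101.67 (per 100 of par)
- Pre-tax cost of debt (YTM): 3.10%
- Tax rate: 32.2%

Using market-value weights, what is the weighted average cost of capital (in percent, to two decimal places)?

Market value of equity E = 253.97 × 869.7m = 220877.709m. Market value of debt D = 40654.5m × 101.67/100 = 41333.43015m.
Total capital V = 220877.709 + 41333.43015 = 262211.13915.
Equity: weight = 220877.709/262211.13915 = 0.8424; cost = 13.5%.
Bonds outstanding: weight = 41333.43015/262211.13915 = 0.1576; after-tax cost = 3.1% × (1 − 32.2%) = 2.1018%.
WACC = 0.8424 × 13.5000% + 0.1576 × 2.1018% = 11.7033%.

11.70%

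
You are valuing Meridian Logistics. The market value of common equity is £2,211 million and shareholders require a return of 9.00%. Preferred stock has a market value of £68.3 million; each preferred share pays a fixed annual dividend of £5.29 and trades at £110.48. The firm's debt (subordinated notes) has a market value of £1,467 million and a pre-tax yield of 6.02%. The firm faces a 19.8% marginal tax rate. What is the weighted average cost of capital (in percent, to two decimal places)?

7.29%

Cost of preferred: Rp = 5.29 / 110.48 = 4.7882%.
Total capital V = 2211 + 68.3 + 1467 = 3746.3.
Equity: weight = 2211/3746.3 = 0.5902; cost = 9%.
Preferred: weight = 68.3/3746.3 = 0.0182; cost = 4.7882%.
Subordinated notes: weight = 1467/3746.3 = 0.3916; after-tax cost = 6.02% × (1 − 19.8%) = 4.8280%.
WACC = 0.5902 × 9.0000% + 0.0182 × 4.7882% + 0.3916 × 4.8280% = 7.2895%.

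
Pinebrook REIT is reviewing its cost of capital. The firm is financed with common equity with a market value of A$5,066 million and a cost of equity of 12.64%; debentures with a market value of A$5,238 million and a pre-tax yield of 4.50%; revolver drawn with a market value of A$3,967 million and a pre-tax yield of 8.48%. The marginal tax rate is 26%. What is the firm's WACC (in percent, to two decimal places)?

Total capital V = 5066 + 5238 + 3967 = 14271.
Equity: weight = 5066/14271 = 0.3550; cost = 12.64%.
Debentures: weight = 5238/14271 = 0.3670; after-tax cost = 4.5% × (1 − 26%) = 3.3300%.
Revolver drawn: weight = 3967/14271 = 0.2780; after-tax cost = 8.48% × (1 − 26%) = 6.2752%.
WACC = 0.3550 × 12.6400% + 0.3670 × 3.3300% + 0.2780 × 6.2752% = 7.4536%.

7.45%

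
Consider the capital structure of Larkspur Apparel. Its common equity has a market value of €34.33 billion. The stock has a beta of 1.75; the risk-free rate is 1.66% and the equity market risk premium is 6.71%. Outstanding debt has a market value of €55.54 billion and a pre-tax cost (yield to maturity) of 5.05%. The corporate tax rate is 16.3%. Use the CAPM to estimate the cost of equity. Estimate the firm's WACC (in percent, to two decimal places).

7.73%

Cost of equity via CAPM: Re = 1.66% + 1.75 × 6.71% = 13.4025%.
Total capital V = 34.33 + 55.54 = 89.87.
Equity: weight = 34.33/89.87 = 0.3820; cost = 13.4025%.
Debt: weight = 55.54/89.87 = 0.6180; after-tax cost = 5.05% × (1 − 16.3%) = 4.2268%.
WACC = 0.3820 × 13.4025% + 0.6180 × 4.2268% = 7.7319%.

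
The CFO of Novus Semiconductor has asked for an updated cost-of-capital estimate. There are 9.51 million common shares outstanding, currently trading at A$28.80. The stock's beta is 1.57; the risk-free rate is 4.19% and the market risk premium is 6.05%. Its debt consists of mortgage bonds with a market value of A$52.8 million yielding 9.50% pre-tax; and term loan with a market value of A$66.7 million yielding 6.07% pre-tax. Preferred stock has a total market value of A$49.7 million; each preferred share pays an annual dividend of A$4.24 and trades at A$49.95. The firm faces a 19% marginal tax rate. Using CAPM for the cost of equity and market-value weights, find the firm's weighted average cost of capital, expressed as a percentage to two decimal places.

Cost of equity via CAPM: Re = 4.19% + 1.57 × 6.05% = 13.6885%.
Cost of preferred: Rp = 4.24 / 49.95 = 8.4885%.
Market value of equity E = 28.8 × 9.51m = 273.888m.
Total capital V = 273.888 + 49.7 + 52.8 + 66.7 = 443.088.
Equity: weight = 273.888/443.088 = 0.6181; cost = 13.6885%.
Preferred: weight = 49.7/443.088 = 0.1122; cost = 8.4885%.
Mortgage bonds: weight = 52.8/443.088 = 0.1192; after-tax cost = 9.5% × (1 − 19%) = 7.6950%.
Term loan: weight = 66.7/443.088 = 0.1505; after-tax cost = 6.07% × (1 − 19%) = 4.9167%.
WACC = 0.6181 × 13.6885% + 0.1122 × 8.4885% + 0.1192 × 7.6950% + 0.1505 × 4.9167% = 11.0706%.

11.07%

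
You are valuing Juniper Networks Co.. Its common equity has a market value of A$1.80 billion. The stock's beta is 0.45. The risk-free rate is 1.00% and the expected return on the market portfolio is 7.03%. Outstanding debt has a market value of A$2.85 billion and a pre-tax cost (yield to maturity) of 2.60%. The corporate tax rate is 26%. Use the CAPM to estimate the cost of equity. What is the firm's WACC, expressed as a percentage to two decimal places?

Market risk premium = 7.03% − 1.0% = 6.03%.
Cost of equity via CAPM: Re = 1.0% + 0.45 × 6.03% = 3.7135%.
Total capital V = 1.8 + 2.85 = 4.65.
Equity: weight = 1.8/4.65 = 0.3871; cost = 3.7135%.
Debt: weight = 2.85/4.65 = 0.6129; after-tax cost = 2.6% × (1 − 26%) = 1.9240%.
WACC = 0.3871 × 3.7135% + 0.6129 × 1.9240% = 2.6167%.

2.62%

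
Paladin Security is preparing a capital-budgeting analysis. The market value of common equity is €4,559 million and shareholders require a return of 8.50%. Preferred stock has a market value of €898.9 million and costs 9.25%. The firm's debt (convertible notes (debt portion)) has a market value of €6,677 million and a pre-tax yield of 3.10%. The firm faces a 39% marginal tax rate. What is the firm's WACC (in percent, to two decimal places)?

Total capital V = 4559 + 898.9 + 6677 = 12134.9.
Equity: weight = 4559/12134.9 = 0.3757; cost = 8.5%.
Preferred: weight = 898.9/12134.9 = 0.0741; cost = 9.25%.
Convertible notes (debt portion): weight = 6677/12134.9 = 0.5502; after-tax cost = 3.1% × (1 − 39%) = 1.8910%.
WACC = 0.3757 × 8.5000% + 0.0741 × 9.2500% + 0.5502 × 1.8910% = 4.9191%.

4.92%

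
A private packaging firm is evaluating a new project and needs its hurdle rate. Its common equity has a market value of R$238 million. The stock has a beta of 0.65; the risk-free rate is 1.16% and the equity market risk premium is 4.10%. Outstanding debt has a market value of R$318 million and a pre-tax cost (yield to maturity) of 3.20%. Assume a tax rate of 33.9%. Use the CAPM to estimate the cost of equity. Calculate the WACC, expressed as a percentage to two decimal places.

2.85%

Cost of equity via CAPM: Re = 1.16% + 0.65 × 4.1% = 3.8250%.
Total capital V = 238 + 318 = 556.
Equity: weight = 238/556 = 0.4281; cost = 3.825%.
Debt: weight = 318/556 = 0.5719; after-tax cost = 3.2% × (1 − 33.9%) = 2.1152%.
WACC = 0.4281 × 3.8250% + 0.5719 × 2.1152% = 2.8471%.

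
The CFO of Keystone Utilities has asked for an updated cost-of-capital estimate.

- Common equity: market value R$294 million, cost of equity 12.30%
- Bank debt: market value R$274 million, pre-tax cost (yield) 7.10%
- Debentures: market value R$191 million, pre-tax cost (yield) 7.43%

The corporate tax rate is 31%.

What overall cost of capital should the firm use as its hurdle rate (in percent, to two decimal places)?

7.82%

Total capital V = 294 + 274 + 191 = 759.
Equity: weight = 294/759 = 0.3874; cost = 12.3%.
Bank debt: weight = 274/759 = 0.3610; after-tax cost = 7.1% × (1 − 31%) = 4.8990%.
Debentures: weight = 191/759 = 0.2516; after-tax cost = 7.43% × (1 − 31%) = 5.1267%.
WACC = 0.3874 × 12.3000% + 0.3610 × 4.8990% + 0.2516 × 5.1267% = 7.8231%.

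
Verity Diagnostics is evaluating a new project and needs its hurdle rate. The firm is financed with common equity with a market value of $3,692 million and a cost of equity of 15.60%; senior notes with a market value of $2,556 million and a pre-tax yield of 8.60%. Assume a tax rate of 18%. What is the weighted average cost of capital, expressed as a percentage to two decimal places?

12.10%

Total capital V = 3692 + 2556 = 6248.
Equity: weight = 3692/6248 = 0.5909; cost = 15.6%.
Senior notes: weight = 2556/6248 = 0.4091; after-tax cost = 8.6% × (1 − 18%) = 7.0520%.
WACC = 0.5909 × 15.6000% + 0.4091 × 7.0520% = 12.1031%.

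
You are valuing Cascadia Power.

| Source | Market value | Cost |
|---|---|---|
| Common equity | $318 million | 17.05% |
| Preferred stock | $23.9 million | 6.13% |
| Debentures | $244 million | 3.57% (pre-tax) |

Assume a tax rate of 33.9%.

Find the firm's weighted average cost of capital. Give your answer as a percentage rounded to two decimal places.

10.49%

Total capital V = 318 + 23.9 + 244 = 585.9.
Equity: weight = 318/585.9 = 0.5428; cost = 17.05%.
Preferred: weight = 23.9/585.9 = 0.0408; cost = 6.13%.
Debentures: weight = 244/585.9 = 0.4165; after-tax cost = 3.57% × (1 − 33.9%) = 2.3598%.
WACC = 0.5428 × 17.0500% + 0.0408 × 6.1300% + 0.4165 × 2.3598% = 10.4868%.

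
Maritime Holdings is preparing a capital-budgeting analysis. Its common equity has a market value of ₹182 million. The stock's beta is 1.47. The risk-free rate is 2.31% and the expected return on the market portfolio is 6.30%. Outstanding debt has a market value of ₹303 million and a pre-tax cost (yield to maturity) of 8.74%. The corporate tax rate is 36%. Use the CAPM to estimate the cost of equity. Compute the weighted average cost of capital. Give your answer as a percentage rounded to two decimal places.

6.56%

Market risk premium = 6.3% − 2.31% = 3.99%.
Cost of equity via CAPM: Re = 2.31% + 1.47 × 3.99% = 8.1753%.
Total capital V = 182 + 303 = 485.
Equity: weight = 182/485 = 0.3753; cost = 8.1753%.
Debt: weight = 303/485 = 0.6247; after-tax cost = 8.74% × (1 − 36%) = 5.5936%.
WACC = 0.3753 × 8.1753% + 0.6247 × 5.5936% = 6.5624%.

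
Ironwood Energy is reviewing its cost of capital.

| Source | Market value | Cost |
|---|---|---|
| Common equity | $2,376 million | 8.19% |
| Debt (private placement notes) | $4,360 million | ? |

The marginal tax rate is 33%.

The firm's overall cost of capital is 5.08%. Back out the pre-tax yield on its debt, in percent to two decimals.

5.05%

Total capital V = 2376 + 4360 = 6736.
Equity weight = 2376/6736 = 0.3527.
Private placement notes weight = 4360/6736 = 0.6473.
Equity contribution = 0.3527 × 8.19% = 2.8889%.
Remaining for debt = 5.08% − 2.8889% = 2.1911%.
Rd × (1 − 33%) × 0.6473 = 2.1911%  ⇒  Rd = 5.0525%.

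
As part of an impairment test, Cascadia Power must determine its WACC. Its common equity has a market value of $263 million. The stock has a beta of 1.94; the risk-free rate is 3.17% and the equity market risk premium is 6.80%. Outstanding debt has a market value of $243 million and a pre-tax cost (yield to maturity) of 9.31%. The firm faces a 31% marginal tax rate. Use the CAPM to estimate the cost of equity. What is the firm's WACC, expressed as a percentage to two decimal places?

11.59%

Cost of equity via CAPM: Re = 3.17% + 1.94 × 6.8% = 16.3620%.
Total capital V = 263 + 243 = 506.
Equity: weight = 263/506 = 0.5198; cost = 16.362%.
Debt: weight = 243/506 = 0.4802; after-tax cost = 9.31% × (1 − 31%) = 6.4239%.
WACC = 0.5198 × 16.3620% + 0.4802 × 6.4239% = 11.5894%.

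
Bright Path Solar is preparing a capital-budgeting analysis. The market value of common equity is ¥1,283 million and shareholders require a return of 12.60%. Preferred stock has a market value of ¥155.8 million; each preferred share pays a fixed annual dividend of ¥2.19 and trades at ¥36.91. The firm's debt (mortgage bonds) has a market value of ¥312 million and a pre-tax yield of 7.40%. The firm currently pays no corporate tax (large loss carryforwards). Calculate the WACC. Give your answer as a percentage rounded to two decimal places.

11.08%

Cost of preferred: Rp = 2.19 / 36.91 = 5.9334%.
Total capital V = 1283 + 155.8 + 312 = 1750.8.
Equity: weight = 1283/1750.8 = 0.7328; cost = 12.6%.
Preferred: weight = 155.8/1750.8 = 0.0890; cost = 5.9334%.
Mortgage bonds: weight = 312/1750.8 = 0.1782; after-tax cost = 7.4% × (1 − 0%) = 7.4000%.
WACC = 0.7328 × 12.6000% + 0.0890 × 5.9334% + 0.1782 × 7.4000% = 11.0801%.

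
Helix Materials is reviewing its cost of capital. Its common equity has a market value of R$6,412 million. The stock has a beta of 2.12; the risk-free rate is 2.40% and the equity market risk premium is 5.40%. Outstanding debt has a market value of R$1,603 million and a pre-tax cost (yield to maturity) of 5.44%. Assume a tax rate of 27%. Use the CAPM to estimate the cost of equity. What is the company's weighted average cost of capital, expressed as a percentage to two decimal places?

11.87%

Cost of equity via CAPM: Re = 2.4% + 2.12 × 5.4% = 13.8480%.
Total capital V = 6412 + 1603 = 8015.
Equity: weight = 6412/8015 = 0.8000; cost = 13.848%.
Debt: weight = 1603/8015 = 0.2000; after-tax cost = 5.44% × (1 − 27%) = 3.9712%.
WACC = 0.8000 × 13.8480% + 0.2000 × 3.9712% = 11.8726%.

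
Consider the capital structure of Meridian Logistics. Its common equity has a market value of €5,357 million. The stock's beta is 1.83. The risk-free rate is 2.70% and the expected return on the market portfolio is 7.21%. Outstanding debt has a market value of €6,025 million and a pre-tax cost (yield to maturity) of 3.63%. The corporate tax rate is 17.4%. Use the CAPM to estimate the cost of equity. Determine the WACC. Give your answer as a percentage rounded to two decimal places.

Market risk premium = 7.21% − 2.7% = 4.51%.
Cost of equity via CAPM: Re = 2.7% + 1.83 × 4.51% = 10.9533%.
Total capital V = 5357 + 6025 = 11382.
Equity: weight = 5357/11382 = 0.4707; cost = 10.9533%.
Debt: weight = 6025/11382 = 0.5293; after-tax cost = 3.63% × (1 − 17.4%) = 2.9984%.
WACC = 0.4707 × 10.9533% + 0.5293 × 2.9984% = 6.7424%.

6.74%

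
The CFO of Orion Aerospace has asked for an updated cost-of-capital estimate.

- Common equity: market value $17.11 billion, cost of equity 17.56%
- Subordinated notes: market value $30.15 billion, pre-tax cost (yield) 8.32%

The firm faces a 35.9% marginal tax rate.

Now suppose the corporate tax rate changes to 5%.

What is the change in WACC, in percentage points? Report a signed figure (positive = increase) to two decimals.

Current WACC:
Total capital V = 17.11 + 30.15 = 47.26.
Equity: weight = 17.11/47.26 = 0.3620; cost = 17.56%.
Subordinated notes: weight = 30.15/47.26 = 0.6380; after-tax cost = 8.32% × (1 − 35.9%) = 5.3331%.
WACC = 0.3620 × 17.5600% + 0.6380 × 5.3331% = 9.7597%.
After the change:
Total capital V = 17.11 + 30.15 = 47.26.
Equity: weight = 17.11/47.26 = 0.3620; cost = 17.56%.
Subordinated notes: weight = 30.15/47.26 = 0.6380; after-tax cost = 8.32% × (1 − 5%) = 7.9040%.
WACC = 0.3620 × 17.5600% + 0.6380 × 7.9040% = 11.3999%.
Change in WACC = 11.3999% − 9.7597% = 1.6401 pp.

+1.64 pp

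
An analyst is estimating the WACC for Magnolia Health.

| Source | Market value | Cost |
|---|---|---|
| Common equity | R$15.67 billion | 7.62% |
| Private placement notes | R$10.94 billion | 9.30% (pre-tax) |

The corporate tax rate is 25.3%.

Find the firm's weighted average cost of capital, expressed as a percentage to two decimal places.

Total capital V = 15.67 + 10.94 = 26.61.
Equity: weight = 15.67/26.61 = 0.5889; cost = 7.62%.
Private placement notes: weight = 10.94/26.61 = 0.4111; after-tax cost = 9.3% × (1 − 25.3%) = 6.9471%.
WACC = 0.5889 × 7.6200% + 0.4111 × 6.9471% = 7.3434%.

7.34%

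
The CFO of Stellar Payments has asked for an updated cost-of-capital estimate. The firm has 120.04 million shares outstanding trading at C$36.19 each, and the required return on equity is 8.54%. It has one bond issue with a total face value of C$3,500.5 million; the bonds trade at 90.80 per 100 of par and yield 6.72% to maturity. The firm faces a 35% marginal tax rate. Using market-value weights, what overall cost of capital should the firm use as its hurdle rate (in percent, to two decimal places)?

Market value of equity E = 36.19 × 120.04m = 4344.2476m. Market value of debt D = 3500.5m × 90.8/100 = 3178.454m.
Total capital V = 4344.2476 + 3178.454 = 7522.7016.
Equity: weight = 4344.2476/7522.7016 = 0.5775; cost = 8.54%.
Bonds outstanding: weight = 3178.454/7522.7016 = 0.4225; after-tax cost = 6.72% × (1 − 35%) = 4.3680%.
WACC = 0.5775 × 8.5400% + 0.4225 × 4.3680% = 6.7773%.

6.78%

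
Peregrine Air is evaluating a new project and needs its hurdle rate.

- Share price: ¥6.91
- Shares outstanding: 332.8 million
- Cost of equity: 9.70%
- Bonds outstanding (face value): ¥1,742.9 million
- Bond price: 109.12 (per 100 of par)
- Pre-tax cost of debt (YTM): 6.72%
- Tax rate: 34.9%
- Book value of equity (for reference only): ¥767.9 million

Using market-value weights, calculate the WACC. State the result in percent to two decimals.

7.29%

Market value of equity E = 6.91 × 332.8m = 2299.648m. Market value of debt D = 1742.9m × 109.12/100 = 1901.85248m.
Total capital V = 2299.648 + 1901.85248 = 4201.50048.
Equity: weight = 2299.648/4201.50048 = 0.5473; cost = 9.7%.
Bonds outstanding: weight = 1901.85248/4201.50048 = 0.4527; after-tax cost = 6.72% × (1 − 34.9%) = 4.3747%.
WACC = 0.5473 × 9.7000% + 0.4527 × 4.3747% = 7.2895%.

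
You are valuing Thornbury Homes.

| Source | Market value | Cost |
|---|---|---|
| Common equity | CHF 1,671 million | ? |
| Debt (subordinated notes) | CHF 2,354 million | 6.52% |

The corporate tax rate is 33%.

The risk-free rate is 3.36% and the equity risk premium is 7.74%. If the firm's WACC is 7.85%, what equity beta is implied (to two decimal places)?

Total capital V = 1671 + 2354 = 4025.
Equity weight = 1671/4025 = 0.4152.
Subordinated notes weight = 2354/4025 = 0.5848.
Debt contribution = 0.5848 × 6.52% × (1 − 33%) = 2.5548%.
Required equity contribution = 7.85% − 2.5548% = 5.2952%  ⇒  Re = 12.7547%.
CAPM: 12.7547% = 3.36% + β × 7.74%  ⇒  β = 1.2138.

1.21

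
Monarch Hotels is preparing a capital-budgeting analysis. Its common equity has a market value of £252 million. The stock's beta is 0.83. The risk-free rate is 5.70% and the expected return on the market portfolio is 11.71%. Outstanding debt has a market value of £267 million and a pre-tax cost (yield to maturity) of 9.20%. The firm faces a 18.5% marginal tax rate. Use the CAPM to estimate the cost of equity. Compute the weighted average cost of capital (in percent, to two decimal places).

9.05%

Market risk premium = 11.71% − 5.7% = 6.01%.
Cost of equity via CAPM: Re = 5.7% + 0.83 × 6.01% = 10.6883%.
Total capital V = 252 + 267 = 519.
Equity: weight = 252/519 = 0.4855; cost = 10.6883%.
Debt: weight = 267/519 = 0.5145; after-tax cost = 9.2% × (1 − 18.5%) = 7.4980%.
WACC = 0.4855 × 10.6883% + 0.5145 × 7.4980% = 9.0470%.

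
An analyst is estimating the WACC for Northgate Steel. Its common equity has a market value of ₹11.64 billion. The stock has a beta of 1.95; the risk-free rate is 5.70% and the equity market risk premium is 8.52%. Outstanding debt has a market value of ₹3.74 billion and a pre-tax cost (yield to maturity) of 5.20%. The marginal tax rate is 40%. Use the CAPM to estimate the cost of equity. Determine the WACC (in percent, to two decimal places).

17.65%

Cost of equity via CAPM: Re = 5.7% + 1.95 × 8.52% = 22.3140%.
Total capital V = 11.64 + 3.74 = 15.38.
Equity: weight = 11.64/15.38 = 0.7568; cost = 22.314%.
Debt: weight = 3.74/15.38 = 0.2432; after-tax cost = 5.2% × (1 − 40%) = 3.1200%.
WACC = 0.7568 × 22.3140% + 0.2432 × 3.1200% = 17.6465%.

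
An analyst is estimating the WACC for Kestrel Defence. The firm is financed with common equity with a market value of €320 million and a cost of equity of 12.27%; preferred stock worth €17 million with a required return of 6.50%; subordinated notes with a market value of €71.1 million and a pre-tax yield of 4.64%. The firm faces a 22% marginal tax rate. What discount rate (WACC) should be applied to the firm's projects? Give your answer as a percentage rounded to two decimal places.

Total capital V = 320 + 17 + 71.1 = 408.1.
Equity: weight = 320/408.1 = 0.7841; cost = 12.27%.
Preferred: weight = 17/408.1 = 0.0417; cost = 6.5%.
Subordinated notes: weight = 71.1/408.1 = 0.1742; after-tax cost = 4.64% × (1 − 22%) = 3.6192%.
WACC = 0.7841 × 12.2700% + 0.0417 × 6.5000% + 0.1742 × 3.6192% = 10.5225%.

10.52%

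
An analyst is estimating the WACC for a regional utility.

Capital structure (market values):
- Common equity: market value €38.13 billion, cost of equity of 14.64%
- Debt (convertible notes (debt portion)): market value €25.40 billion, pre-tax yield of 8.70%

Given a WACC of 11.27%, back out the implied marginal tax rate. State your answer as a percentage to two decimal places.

28.61%

Total capital V = 38.13 + 25.4 = 63.53.
Equity weight = 38.13/63.53 = 0.6002.
Convertible notes (debt portion) weight = 25.4/63.53 = 0.3998.
Equity contribution = 0.6002 × 14.64% = 8.7868%.
Debt contribution must be 11.27% − 8.7868% = 2.4832%.
0.3998 × 8.7% × (1 − T) = 2.4832%  ⇒  (1 − T) = 0.7139.
T = 28.6090%.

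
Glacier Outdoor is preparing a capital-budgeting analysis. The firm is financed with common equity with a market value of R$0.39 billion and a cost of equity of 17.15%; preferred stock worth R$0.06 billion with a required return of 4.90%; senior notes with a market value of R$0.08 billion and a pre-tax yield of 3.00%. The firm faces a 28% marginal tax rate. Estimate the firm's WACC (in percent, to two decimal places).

Total capital V = 0.39 + 0.06 + 0.08 = 0.53.
Equity: weight = 0.39/0.53 = 0.7358; cost = 17.15%.
Preferred: weight = 0.06/0.53 = 0.1132; cost = 4.9%.
Senior notes: weight = 0.08/0.53 = 0.1509; after-tax cost = 3% × (1 − 28%) = 2.1600%.
WACC = 0.7358 × 17.1500% + 0.1132 × 4.9000% + 0.1509 × 2.1600% = 13.5006%.

13.50%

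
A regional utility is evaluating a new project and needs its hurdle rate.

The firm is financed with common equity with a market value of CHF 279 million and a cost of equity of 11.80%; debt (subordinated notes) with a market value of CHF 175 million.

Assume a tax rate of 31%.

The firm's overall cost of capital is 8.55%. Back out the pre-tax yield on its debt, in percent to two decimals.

4.88%

Total capital V = 279 + 175 = 454.
Equity weight = 279/454 = 0.6145.
Subordinated notes weight = 175/454 = 0.3855.
Equity contribution = 0.6145 × 11.8% = 7.2515%.
Remaining for debt = 8.55% − 7.2515% = 1.2985%.
Rd × (1 − 31%) × 0.3855 = 1.2985%  ⇒  Rd = 4.8820%.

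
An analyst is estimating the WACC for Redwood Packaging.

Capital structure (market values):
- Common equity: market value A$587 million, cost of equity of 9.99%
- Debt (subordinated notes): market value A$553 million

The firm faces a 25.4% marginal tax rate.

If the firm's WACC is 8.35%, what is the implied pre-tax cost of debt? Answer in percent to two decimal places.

8.86%

Total capital V = 587 + 553 = 1140.
Equity weight = 587/1140 = 0.5149.
Subordinated notes weight = 553/1140 = 0.4851.
Equity contribution = 0.5149 × 9.99% = 5.1440%.
Remaining for debt = 8.35% − 5.1440% = 3.2060%.
Rd × (1 − 25.4%) × 0.4851 = 3.2060%  ⇒  Rd = 8.8595%.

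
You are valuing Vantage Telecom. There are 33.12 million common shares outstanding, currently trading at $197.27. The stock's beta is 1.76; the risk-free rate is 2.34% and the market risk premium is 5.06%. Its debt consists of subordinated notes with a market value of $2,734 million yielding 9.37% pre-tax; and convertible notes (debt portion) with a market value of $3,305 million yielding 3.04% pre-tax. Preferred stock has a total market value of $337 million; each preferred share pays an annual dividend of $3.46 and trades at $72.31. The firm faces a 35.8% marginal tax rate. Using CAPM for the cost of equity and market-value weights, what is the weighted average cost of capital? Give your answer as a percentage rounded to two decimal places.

Cost of equity via CAPM: Re = 2.34% + 1.76 × 5.06% = 11.2456%.
Cost of preferred: Rp = 3.46 / 72.31 = 4.7850%.
Market value of equity E = 197.27 × 33.12m = 6533.5824m.
Total capital V = 6533.5824 + 337 + 2734 + 3305 = 12909.5824.
Equity: weight = 6533.5824/12909.5824 = 0.5061; cost = 11.2456%.
Preferred: weight = 337/12909.5824 = 0.0261; cost = 4.785%.
Subordinated notes: weight = 2734/12909.5824 = 0.2118; after-tax cost = 9.37% × (1 − 35.8%) = 6.0155%.
Convertible notes (debt portion): weight = 3305/12909.5824 = 0.2560; after-tax cost = 3.04% × (1 − 35.8%) = 1.9517%.
WACC = 0.5061 × 11.2456% + 0.0261 × 4.7850% + 0.2118 × 6.0155% + 0.2560 × 1.9517% = 7.5900%.

7.59%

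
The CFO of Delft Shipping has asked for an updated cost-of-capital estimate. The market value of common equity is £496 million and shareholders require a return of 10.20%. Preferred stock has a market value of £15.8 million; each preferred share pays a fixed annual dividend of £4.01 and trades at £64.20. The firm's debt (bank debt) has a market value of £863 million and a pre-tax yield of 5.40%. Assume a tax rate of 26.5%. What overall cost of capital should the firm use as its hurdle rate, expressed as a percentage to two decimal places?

6.24%

Cost of preferred: Rp = 4.01 / 64.2 = 6.2461%.
Total capital V = 496 + 15.8 + 863 = 1374.8.
Equity: weight = 496/1374.8 = 0.3608; cost = 10.2%.
Preferred: weight = 15.8/1374.8 = 0.0115; cost = 6.2461%.
Bank debt: weight = 863/1374.8 = 0.6277; after-tax cost = 5.4% × (1 − 26.5%) = 3.9690%.
WACC = 0.3608 × 10.2000% + 0.0115 × 6.2461% + 0.6277 × 3.9690% = 6.2432%.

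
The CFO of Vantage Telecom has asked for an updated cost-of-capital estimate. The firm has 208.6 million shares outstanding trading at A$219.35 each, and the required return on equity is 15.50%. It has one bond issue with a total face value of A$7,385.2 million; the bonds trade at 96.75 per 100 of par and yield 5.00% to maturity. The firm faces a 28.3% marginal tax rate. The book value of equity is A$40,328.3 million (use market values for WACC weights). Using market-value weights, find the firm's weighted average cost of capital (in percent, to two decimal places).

13.89%

Market value of equity E = 219.35 × 208.6m = 45756.41m. Market value of debt D = 7385.2m × 96.75/100 = 7145.181m.
Total capital V = 45756.41 + 7145.181 = 52901.591.
Equity: weight = 45756.41/52901.591 = 0.8649; cost = 15.5%.
Bonds outstanding: weight = 7145.181/52901.591 = 0.1351; after-tax cost = 5% × (1 − 28.3%) = 3.5850%.
WACC = 0.8649 × 15.5000% + 0.1351 × 3.5850% = 13.8907%.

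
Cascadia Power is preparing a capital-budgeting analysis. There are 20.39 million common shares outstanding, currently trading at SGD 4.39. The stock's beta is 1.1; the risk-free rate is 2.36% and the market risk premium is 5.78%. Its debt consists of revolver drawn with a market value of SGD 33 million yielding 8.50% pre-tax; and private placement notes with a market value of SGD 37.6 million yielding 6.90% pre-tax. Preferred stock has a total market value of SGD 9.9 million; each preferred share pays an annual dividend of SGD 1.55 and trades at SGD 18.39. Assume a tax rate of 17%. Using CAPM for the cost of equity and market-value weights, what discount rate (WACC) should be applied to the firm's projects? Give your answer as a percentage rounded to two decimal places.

7.72%

Cost of equity via CAPM: Re = 2.36% + 1.1 × 5.78% = 8.7180%.
Cost of preferred: Rp = 1.55 / 18.39 = 8.4285%.
Market value of equity E = 4.39 × 20.39m = 89.5121m.
Total capital V = 89.5121 + 9.9 + 33 + 37.6 = 170.0121.
Equity: weight = 89.5121/170.0121 = 0.5265; cost = 8.718%.
Preferred: weight = 9.9/170.0121 = 0.0582; cost = 8.4285%.
Revolver drawn: weight = 33/170.0121 = 0.1941; after-tax cost = 8.5% × (1 − 17%) = 7.0550%.
Private placement notes: weight = 37.6/170.0121 = 0.2212; after-tax cost = 6.9% × (1 − 17%) = 5.7270%.
WACC = 0.5265 × 8.7180% + 0.0582 × 8.4285% + 0.1941 × 7.0550% + 0.2212 × 5.7270% = 7.7169%.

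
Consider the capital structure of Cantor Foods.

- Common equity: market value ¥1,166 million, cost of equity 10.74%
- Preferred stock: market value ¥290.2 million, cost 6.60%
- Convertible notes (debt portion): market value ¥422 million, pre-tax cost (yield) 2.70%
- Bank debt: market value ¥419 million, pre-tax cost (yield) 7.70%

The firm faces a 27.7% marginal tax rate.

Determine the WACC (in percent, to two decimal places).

Total capital V = 1166 + 290.2 + 422 + 419 = 2297.2.
Equity: weight = 1166/2297.2 = 0.5076; cost = 10.74%.
Preferred: weight = 290.2/2297.2 = 0.1263; cost = 6.6%.
Convertible notes (debt portion): weight = 422/2297.2 = 0.1837; after-tax cost = 2.7% × (1 − 27.7%) = 1.9521%.
Bank debt: weight = 419/2297.2 = 0.1824; after-tax cost = 7.7% × (1 − 27.7%) = 5.5671%.
WACC = 0.5076 × 10.7400% + 0.1263 × 6.6000% + 0.1837 × 1.9521% + 0.1824 × 5.5671% = 7.6591%.

7.66%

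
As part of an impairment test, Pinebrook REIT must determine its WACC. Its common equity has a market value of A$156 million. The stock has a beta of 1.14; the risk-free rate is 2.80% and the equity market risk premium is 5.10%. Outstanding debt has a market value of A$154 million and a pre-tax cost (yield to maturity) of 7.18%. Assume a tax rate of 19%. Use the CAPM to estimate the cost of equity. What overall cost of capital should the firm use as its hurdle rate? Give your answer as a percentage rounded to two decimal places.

7.22%

Cost of equity via CAPM: Re = 2.8% + 1.14 × 5.1% = 8.6140%.
Total capital V = 156 + 154 = 310.
Equity: weight = 156/310 = 0.5032; cost = 8.614%.
Debt: weight = 154/310 = 0.4968; after-tax cost = 7.18% × (1 − 19%) = 5.8158%.
WACC = 0.5032 × 8.6140% + 0.4968 × 5.8158% = 7.2239%.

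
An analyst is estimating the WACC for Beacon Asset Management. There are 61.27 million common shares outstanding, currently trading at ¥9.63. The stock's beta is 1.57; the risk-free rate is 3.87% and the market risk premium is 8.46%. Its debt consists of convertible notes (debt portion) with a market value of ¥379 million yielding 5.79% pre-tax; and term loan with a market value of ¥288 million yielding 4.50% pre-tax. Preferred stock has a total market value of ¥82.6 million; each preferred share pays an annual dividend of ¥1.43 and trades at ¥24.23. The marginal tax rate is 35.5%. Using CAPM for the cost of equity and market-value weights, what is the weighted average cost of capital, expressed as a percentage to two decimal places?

Cost of equity via CAPM: Re = 3.87% + 1.57 × 8.46% = 17.1522%.
Cost of preferred: Rp = 1.43 / 24.23 = 5.9018%.
Market value of equity E = 9.63 × 61.27m = 590.0301m.
Total capital V = 590.0301 + 82.6 + 379 + 288 = 1339.6301.
Equity: weight = 590.0301/1339.6301 = 0.4404; cost = 17.1522%.
Preferred: weight = 82.6/1339.6301 = 0.0617; cost = 5.9018%.
Convertible notes (debt portion): weight = 379/1339.6301 = 0.2829; after-tax cost = 5.79% × (1 − 35.5%) = 3.7346%.
Term loan: weight = 288/1339.6301 = 0.2150; after-tax cost = 4.5% × (1 − 35.5%) = 2.9025%.
WACC = 0.4404 × 17.1522% + 0.0617 × 5.9018% + 0.2829 × 3.7346% + 0.2150 × 2.9025% = 9.5990%.

9.60%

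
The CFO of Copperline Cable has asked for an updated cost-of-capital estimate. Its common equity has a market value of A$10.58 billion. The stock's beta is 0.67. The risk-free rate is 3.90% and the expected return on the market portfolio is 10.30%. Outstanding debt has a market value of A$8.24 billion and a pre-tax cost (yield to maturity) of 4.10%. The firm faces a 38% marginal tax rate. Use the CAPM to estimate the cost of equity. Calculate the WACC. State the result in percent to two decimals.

Market risk premium = 10.3% − 3.9% = 6.4%.
Cost of equity via CAPM: Re = 3.9% + 0.67 × 6.4% = 8.1880%.
Total capital V = 10.58 + 8.24 = 18.82.
Equity: weight = 10.58/18.82 = 0.5622; cost = 8.188%.
Debt: weight = 8.24/18.82 = 0.4378; after-tax cost = 4.1% × (1 − 38%) = 2.5420%.
WACC = 0.5622 × 8.1880% + 0.4378 × 2.5420% = 5.7160%.

5.72%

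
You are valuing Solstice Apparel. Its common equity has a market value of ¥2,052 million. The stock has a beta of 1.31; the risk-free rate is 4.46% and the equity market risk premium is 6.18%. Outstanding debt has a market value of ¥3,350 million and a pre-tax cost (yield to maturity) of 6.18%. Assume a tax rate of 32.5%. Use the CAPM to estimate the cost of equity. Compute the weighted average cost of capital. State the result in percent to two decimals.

7.36%

Cost of equity via CAPM: Re = 4.46% + 1.31 × 6.18% = 12.5558%.
Total capital V = 2052 + 3350 = 5402.
Equity: weight = 2052/5402 = 0.3799; cost = 12.5558%.
Debt: weight = 3350/5402 = 0.6201; after-tax cost = 6.18% × (1 − 32.5%) = 4.1715%.
WACC = 0.3799 × 12.5558% + 0.6201 × 4.1715% = 7.3564%.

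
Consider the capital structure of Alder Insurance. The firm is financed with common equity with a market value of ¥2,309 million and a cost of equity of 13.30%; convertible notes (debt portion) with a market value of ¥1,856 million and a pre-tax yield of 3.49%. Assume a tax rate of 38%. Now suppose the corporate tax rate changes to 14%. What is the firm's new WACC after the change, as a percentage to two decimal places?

After the change:
Total capital V = 2309 + 1856 = 4165.
Equity: weight = 2309/4165 = 0.5544; cost = 13.3%.
Convertible notes (debt portion): weight = 1856/4165 = 0.4456; after-tax cost = 3.49% × (1 − 14%) = 3.0014%.
WACC = 0.5544 × 13.3000% + 0.4456 × 3.0014% = 8.7108%.

8.71%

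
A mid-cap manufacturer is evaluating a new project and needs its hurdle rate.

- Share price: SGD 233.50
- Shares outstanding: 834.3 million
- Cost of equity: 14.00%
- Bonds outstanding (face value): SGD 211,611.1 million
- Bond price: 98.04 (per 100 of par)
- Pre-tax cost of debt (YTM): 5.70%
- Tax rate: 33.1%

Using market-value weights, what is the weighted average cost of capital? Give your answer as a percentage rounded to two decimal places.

Market value of equity E = 233.5 × 834.3m = 194809.05m. Market value of debt D = 211611.1m × 98.04/100 = 207463.52244m.
Total capital V = 194809.05 + 207463.52244 = 402272.57244.
Equity: weight = 194809.05/402272.57244 = 0.4843; cost = 14%.
Bonds outstanding: weight = 207463.52244/402272.57244 = 0.5157; after-tax cost = 5.7% × (1 − 33.1%) = 3.8133%.
WACC = 0.4843 × 14.0000% + 0.5157 × 3.8133% = 8.7464%.

8.75%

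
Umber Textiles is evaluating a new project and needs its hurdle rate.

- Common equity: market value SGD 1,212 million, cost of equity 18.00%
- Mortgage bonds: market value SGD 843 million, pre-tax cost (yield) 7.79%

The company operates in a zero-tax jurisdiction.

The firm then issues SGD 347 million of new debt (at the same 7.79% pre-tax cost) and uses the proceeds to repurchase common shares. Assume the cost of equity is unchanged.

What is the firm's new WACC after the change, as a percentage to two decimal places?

12.09%

After the change:
Total capital V = 865 + 1190 = 2055.
Equity: weight = 865/2055 = 0.4209; cost = 18%.
Mortgage bonds: weight = 1190/2055 = 0.5791; after-tax cost = 7.79% × (1 − 0%) = 7.7900%.
WACC = 0.4209 × 18.0000% + 0.5791 × 7.7900% = 12.0876%.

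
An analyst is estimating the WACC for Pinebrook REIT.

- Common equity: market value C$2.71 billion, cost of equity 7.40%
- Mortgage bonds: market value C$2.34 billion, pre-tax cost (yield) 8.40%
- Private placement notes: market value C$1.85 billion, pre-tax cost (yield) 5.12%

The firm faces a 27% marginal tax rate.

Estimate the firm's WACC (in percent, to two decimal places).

5.99%

Total capital V = 2.71 + 2.34 + 1.85 = 6.9.
Equity: weight = 2.71/6.9 = 0.3928; cost = 7.4%.
Mortgage bonds: weight = 2.34/6.9 = 0.3391; after-tax cost = 8.4% × (1 − 27%) = 6.1320%.
Private placement notes: weight = 1.85/6.9 = 0.2681; after-tax cost = 5.12% × (1 − 27%) = 3.7376%.
WACC = 0.3928 × 7.4000% + 0.3391 × 6.1320% + 0.2681 × 3.7376% = 5.9880%.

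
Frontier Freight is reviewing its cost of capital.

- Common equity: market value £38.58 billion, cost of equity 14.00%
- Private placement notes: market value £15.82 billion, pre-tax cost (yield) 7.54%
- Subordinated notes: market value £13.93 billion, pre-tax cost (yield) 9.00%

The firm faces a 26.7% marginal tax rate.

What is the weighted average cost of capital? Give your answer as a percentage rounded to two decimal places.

Total capital V = 38.58 + 15.82 + 13.93 = 68.33.
Equity: weight = 38.58/68.33 = 0.5646; cost = 14%.
Private placement notes: weight = 15.82/68.33 = 0.2315; after-tax cost = 7.54% × (1 − 26.7%) = 5.5268%.
Subordinated notes: weight = 13.93/68.33 = 0.2039; after-tax cost = 9% × (1 − 26.7%) = 6.5970%.
WACC = 0.5646 × 14.0000% + 0.2315 × 5.5268% + 0.2039 × 6.5970% = 10.5291%.

10.53%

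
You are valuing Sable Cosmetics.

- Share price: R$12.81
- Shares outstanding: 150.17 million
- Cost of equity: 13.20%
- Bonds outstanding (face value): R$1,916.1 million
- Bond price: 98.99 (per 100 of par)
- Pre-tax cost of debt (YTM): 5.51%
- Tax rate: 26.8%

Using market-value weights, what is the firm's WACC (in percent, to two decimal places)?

8.65%

Market value of equity E = 12.81 × 150.17m = 1923.6777m. Market value of debt D = 1916.1m × 98.99/100 = 1896.74739m.
Total capital V = 1923.6777 + 1896.74739 = 3820.42509.
Equity: weight = 1923.6777/3820.42509 = 0.5035; cost = 13.2%.
Bonds outstanding: weight = 1896.74739/3820.42509 = 0.4965; after-tax cost = 5.51% × (1 − 26.8%) = 4.0333%.
WACC = 0.5035 × 13.2000% + 0.4965 × 4.0333% = 8.6490%.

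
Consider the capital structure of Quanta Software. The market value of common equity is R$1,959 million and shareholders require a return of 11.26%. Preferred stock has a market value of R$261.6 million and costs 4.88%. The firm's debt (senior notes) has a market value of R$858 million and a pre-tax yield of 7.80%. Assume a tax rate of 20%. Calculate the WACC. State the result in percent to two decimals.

Total capital V = 1959 + 261.6 + 858 = 3078.6.
Equity: weight = 1959/3078.6 = 0.6363; cost = 11.26%.
Preferred: weight = 261.6/3078.6 = 0.0850; cost = 4.88%.
Senior notes: weight = 858/3078.6 = 0.2787; after-tax cost = 7.8% × (1 − 20%) = 6.2400%.
WACC = 0.6363 × 11.2600% + 0.0850 × 4.8800% + 0.2787 × 6.2400% = 9.3188%.

9.32%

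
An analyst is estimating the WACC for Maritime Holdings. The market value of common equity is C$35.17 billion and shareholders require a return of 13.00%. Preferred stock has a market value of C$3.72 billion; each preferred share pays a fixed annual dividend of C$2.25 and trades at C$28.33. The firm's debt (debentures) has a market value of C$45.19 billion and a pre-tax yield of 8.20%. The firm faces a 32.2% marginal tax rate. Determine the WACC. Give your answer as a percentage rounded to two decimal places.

8.78%

Cost of preferred: Rp = 2.25 / 28.33 = 7.9421%.
Total capital V = 35.17 + 3.72 + 45.19 = 84.08.
Equity: weight = 35.17/84.08 = 0.4183; cost = 13%.
Preferred: weight = 3.72/84.08 = 0.0442; cost = 7.9421%.
Debentures: weight = 45.19/84.08 = 0.5375; after-tax cost = 8.2% × (1 − 32.2%) = 5.5596%.
WACC = 0.4183 × 13.0000% + 0.0442 × 7.9421% + 0.5375 × 5.5596% = 8.7773%.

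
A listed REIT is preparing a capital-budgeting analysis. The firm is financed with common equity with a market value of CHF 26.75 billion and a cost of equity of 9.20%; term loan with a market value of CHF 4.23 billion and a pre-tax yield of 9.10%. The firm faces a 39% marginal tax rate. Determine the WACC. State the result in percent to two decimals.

Total capital V = 26.75 + 4.23 = 30.98.
Equity: weight = 26.75/30.98 = 0.8635; cost = 9.2%.
Term loan: weight = 4.23/30.98 = 0.1365; after-tax cost = 9.1% × (1 − 39%) = 5.5510%.
WACC = 0.8635 × 9.2000% + 0.1365 × 5.5510% = 8.7018%.

8.70%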